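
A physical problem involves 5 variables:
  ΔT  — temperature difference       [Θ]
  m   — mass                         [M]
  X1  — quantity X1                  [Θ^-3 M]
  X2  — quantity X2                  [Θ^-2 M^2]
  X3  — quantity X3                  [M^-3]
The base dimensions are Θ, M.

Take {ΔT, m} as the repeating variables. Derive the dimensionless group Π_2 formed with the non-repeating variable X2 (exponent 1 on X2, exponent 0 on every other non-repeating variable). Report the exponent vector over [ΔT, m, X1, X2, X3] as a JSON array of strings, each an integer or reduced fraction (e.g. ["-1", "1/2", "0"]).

Exponent matrix [Θ,M] × [ΔT,m,X1,X2,X3]:
  Θ: [ 1  0 -3 -2  0]
  M: [ 0  1  1  2 -3]
RREF → pivots at {ΔT,m} ⇒ r = 2
Repeat: ΔT,m; free: X1,X2,X3
RREF:
  r0: [   1    0   -3   -2    0]
  r1: [   0    1    1    2   -3]
Fix exponent of X2 at 1, X1 at 0, X3 at 0; solve each RREF row for its pivot's exponent:
  r0: exp(ΔT) + (-2)·1 = 0 ⇒ exp(ΔT) = 2
  r1: exp(m) + (2)·1 = 0 ⇒ exp(m) = -2
Π_2 = ΔT^2 · m^-2 · X2

["2", "-2", "0", "1", "0"]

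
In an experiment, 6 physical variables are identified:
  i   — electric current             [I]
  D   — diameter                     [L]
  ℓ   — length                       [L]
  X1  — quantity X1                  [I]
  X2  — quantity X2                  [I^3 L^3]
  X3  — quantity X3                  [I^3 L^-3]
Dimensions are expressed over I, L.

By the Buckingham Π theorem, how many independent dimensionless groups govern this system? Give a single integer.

Exponent matrix [I,L] × [i,D,ℓ,X1,X2,X3]:
  I: [ 1  0  0  1  3  3]
  L: [ 0  1  1  0  3 -3]
Row reduction gives pivot columns i,D; rank = 2
n=6, r=2 ⇒ 4 dimensionless groups

4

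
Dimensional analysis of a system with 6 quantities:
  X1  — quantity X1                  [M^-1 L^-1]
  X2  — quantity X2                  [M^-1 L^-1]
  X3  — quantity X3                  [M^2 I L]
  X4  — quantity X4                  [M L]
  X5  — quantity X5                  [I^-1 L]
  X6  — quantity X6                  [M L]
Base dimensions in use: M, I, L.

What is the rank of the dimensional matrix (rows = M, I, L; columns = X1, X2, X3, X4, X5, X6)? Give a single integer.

2

Dimensional matrix (M×I×L by X1×X2×X3×X4×X5×X6):
  M: [-1 -1  2  1  0  1]
  I: [ 0  0  1  0 -1  0]
  L: [-1 -1  1  1  1  1]
Echelon form has 2 nonzero rows (pivots: X1,X3)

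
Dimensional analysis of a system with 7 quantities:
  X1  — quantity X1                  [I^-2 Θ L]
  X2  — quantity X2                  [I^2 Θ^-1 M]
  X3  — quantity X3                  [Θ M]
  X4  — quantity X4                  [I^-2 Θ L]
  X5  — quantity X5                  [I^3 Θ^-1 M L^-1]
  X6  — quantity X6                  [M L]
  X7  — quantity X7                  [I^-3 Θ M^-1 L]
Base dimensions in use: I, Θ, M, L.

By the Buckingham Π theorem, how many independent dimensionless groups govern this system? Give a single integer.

4

Write exponents as rows I,Θ,M,L / cols X1,X2,X3,X4,X5,X6,X7:
  I: [-2  2  0 -2  3  0 -3]
  Θ: [ 1 -1  1  1 -1  0  1]
  M: [ 0  1  1  0  1  1 -1]
  L: [ 1  0  0  1 -1  1  1]
RREF → pivots at {X1,X2,X3} ⇒ r = 3
7 vars − rank 3 = 4 Π groups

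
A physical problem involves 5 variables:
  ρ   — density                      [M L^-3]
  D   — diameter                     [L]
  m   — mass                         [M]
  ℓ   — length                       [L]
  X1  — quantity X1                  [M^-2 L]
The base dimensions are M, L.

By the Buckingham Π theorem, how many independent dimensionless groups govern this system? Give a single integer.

3

Exponent matrix [M,L] × [ρ,D,m,ℓ,X1]:
  M: [ 1  0  1  0 -2]
  L: [-3  1  0  1  1]
RREF → pivots at {ρ,D} ⇒ r = 2
Π count = n − r = 5 − 2 = 3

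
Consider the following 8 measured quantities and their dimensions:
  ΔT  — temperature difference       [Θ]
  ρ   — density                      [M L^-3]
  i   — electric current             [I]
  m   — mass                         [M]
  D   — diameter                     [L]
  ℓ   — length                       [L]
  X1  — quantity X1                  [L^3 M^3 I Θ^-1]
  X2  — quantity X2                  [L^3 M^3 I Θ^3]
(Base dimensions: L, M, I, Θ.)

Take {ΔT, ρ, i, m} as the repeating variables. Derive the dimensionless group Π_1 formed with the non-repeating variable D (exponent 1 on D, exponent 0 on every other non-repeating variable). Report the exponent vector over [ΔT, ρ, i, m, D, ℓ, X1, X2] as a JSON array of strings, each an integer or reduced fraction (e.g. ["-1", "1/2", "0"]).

Exponent matrix [L,M,I,Θ] × [ΔT,ρ,i,m,D,ℓ,X1,X2]:
  L: [ 0 -3  0  0  1  1  3  3]
  M: [ 0  1  0  1  0  0  3  3]
  I: [ 0  0  1  0  0  0  1  1]
  Θ: [ 1  0  0  0  0  0 -1  3]
Echelon form has 4 nonzero rows (pivots: ΔT,ρ,i,m)
Pivot set = {ΔT,ρ,i,m}, free = {D,ℓ,X1,X2}
RREF:
  r0: [   1    0    0    0    0    0   -1    3]
  r1: [   0    1    0    0 -1/3 -1/3   -1   -1]
  r2: [   0    0    1    0    0    0    1    1]
  r3: [   0    0    0    1  1/3  1/3    4    4]
Fix exponent of D at 1, ℓ at 0, X1 at 0, X2 at 0; solve each RREF row for its pivot's exponent:
  r0: exp(ΔT) + (0)·1 = 0 ⇒ exp(ΔT) = 0
  r1: exp(ρ) + (-1/3)·1 = 0 ⇒ exp(ρ) = 1/3
  r2: exp(i) + (0)·1 = 0 ⇒ exp(i) = 0
  r3: exp(m) + (1/3)·1 = 0 ⇒ exp(m) = -1/3
Π_1 = ρ^(1/3) · m^(-1/3) · D

["0", "1/3", "0", "-1/3", "1", "0", "0", "0"]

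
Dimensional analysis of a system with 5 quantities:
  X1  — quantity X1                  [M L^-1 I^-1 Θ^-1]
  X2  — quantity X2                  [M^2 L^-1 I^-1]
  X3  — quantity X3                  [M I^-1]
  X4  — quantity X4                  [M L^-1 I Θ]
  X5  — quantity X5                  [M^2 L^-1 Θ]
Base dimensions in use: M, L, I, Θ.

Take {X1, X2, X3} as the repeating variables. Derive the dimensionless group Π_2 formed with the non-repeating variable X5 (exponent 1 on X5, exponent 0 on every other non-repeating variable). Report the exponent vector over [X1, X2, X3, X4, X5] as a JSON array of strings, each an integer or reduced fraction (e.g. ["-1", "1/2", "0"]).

["1", "-2", "1", "0", "1"]

Dimensional matrix (M×L×I×Θ by X1×X2×X3×X4×X5):
  M: [ 1  2  1  1  2]
  L: [-1 -1  0 -1 -1]
  I: [-1 -1 -1  1  0]
  Θ: [-1  0  0  1  1]
Row reduction gives pivot columns X1,X2,X3; rank = 3
Pivot set = {X1,X2,X3}, free = {X4,X5}
RREF:
  r0: [   1    0    0   -1   -1]
  r1: [   0    1    0    2    2]
  r2: [   0    0    1   -2   -1]
  r3: [   0    0    0    0    0]
Fix exponent of X5 at 1, X4 at 0; solve each RREF row for its pivot's exponent:
  r0: exp(X1) + (-1)·1 = 0 ⇒ exp(X1) = 1
  r1: exp(X2) + (2)·1 = 0 ⇒ exp(X2) = -2
  r2: exp(X3) + (-1)·1 = 0 ⇒ exp(X3) = 1
Π_2 = X1 · X2^-2 · X3 · X5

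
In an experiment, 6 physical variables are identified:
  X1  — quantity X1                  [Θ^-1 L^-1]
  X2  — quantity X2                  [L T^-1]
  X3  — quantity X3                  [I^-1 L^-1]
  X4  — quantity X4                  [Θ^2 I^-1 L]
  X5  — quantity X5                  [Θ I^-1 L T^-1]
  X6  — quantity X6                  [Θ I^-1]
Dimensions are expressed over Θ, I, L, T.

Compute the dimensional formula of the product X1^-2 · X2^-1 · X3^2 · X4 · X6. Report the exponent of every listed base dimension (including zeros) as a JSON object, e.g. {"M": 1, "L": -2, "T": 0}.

Exponent matrix [Θ,I,L,T] × [X1,X2,X3,X4,X5,X6]:
  Θ: [-1  0  0  2  1  1]
  I: [ 0  0 -1 -1 -1 -1]
  L: [-1  1 -1  1  1  0]
  T: [ 0 -1  0  0 -1  0]
  [Θ]: (-2)·-1+(-1)·0+(2)·0+(1)·2+(1)·1 = 5
  [I]: (-2)·0+(-1)·0+(2)·-1+(1)·-1+(1)·-1 = -4
  [L]: (-2)·-1+(-1)·1+(2)·-1+(1)·1+(1)·0 = 0
  [T]: (-2)·0+(-1)·-1+(2)·0+(1)·0+(1)·0 = 1
⇒ Θ^5 I^-4 T

{"Θ": 5, "I": -4, "L": 0, "T": 1}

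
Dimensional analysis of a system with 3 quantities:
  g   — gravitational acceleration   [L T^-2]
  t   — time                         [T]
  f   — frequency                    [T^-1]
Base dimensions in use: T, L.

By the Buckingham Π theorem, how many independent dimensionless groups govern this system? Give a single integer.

1

Exponent matrix [T,L] × [g,t,f]:
  T: [-2  1 -1]
  L: [ 1  0  0]
Echelon form has 2 nonzero rows (pivots: g,t)
n=3, r=2 ⇒ 1 dimensionless group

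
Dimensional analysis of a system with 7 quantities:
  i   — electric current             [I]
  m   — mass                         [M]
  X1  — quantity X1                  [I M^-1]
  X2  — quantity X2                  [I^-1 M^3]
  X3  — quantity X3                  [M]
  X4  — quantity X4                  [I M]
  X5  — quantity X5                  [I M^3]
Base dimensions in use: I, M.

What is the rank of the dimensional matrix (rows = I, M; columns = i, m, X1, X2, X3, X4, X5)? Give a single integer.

2

Write exponents as rows I,M / cols i,m,X1,X2,X3,X4,X5:
  I: [ 1  0  1 -1  0  1  1]
  M: [ 0  1 -1  3  1  1  3]
Row reduction gives pivot columns i,m; rank = 2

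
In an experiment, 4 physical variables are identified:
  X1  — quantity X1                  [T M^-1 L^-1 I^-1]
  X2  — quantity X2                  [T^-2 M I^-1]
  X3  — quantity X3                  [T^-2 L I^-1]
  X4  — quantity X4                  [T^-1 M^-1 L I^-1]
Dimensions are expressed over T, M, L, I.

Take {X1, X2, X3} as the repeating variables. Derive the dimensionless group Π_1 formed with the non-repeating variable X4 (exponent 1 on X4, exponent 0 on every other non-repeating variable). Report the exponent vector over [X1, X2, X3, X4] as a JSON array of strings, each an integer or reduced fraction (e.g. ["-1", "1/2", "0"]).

Dimensional matrix (T×M×L×I by X1×X2×X3×X4):
  T: [ 1 -2 -2 -1]
  M: [-1  1  0 -1]
  L: [-1  0  1  1]
  I: [-1 -1 -1 -1]
RREF → pivots at {X1,X2,X3} ⇒ r = 3
Repeat: X1,X2,X3; free: X4
RREF:
  r0: [   1    0    0  1/3]
  r1: [   0    1    0 -2/3]
  r2: [   0    0    1  4/3]
  r3: [   0    0    0    0]
Fix exponent of X4 at 1; solve each RREF row for its pivot's exponent:
  r0: exp(X1) + (1/3)·1 = 0 ⇒ exp(X1) = -1/3
  r1: exp(X2) + (-2/3)·1 = 0 ⇒ exp(X2) = 2/3
  r2: exp(X3) + (4/3)·1 = 0 ⇒ exp(X3) = -4/3
Π_1 = X1^(-1/3) · X2^(2/3) · X3^(-4/3) · X4

["-1/3", "2/3", "-4/3", "1"]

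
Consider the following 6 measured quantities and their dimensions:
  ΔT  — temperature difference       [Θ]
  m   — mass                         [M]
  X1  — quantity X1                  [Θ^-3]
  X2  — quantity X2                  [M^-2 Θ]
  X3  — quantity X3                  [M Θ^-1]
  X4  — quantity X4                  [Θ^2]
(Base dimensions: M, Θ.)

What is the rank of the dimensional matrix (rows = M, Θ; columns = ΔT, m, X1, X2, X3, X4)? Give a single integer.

2

Write exponents as rows M,Θ / cols ΔT,m,X1,X2,X3,X4:
  M: [ 0  1  0 -2  1  0]
  Θ: [ 1  0 -3  1 -1  2]
Row reduction gives pivot columns ΔT,m; rank = 2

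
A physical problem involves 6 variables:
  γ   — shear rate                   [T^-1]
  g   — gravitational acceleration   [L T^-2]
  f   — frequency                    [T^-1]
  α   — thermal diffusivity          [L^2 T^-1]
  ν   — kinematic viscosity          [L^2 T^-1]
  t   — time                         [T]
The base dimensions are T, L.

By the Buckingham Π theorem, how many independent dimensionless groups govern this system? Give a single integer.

Dimensional matrix (T×L by γ×g×f×α×ν×t):
  T: [-1 -2 -1 -1 -1  1]
  L: [ 0  1  0  2  2  0]
Row reduction gives pivot columns γ,g; rank = 2
Π count = n − r = 6 − 2 = 4

4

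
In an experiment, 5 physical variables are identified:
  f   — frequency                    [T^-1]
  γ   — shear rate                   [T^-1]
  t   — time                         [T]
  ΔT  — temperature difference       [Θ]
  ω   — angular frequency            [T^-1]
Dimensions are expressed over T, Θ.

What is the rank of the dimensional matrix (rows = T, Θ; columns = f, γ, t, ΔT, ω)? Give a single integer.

2

Write exponents as rows T,Θ / cols f,γ,t,ΔT,ω:
  T: [-1 -1  1  0 -1]
  Θ: [ 0  0  0  1  0]
Row reduction gives pivot columns f,ΔT; rank = 2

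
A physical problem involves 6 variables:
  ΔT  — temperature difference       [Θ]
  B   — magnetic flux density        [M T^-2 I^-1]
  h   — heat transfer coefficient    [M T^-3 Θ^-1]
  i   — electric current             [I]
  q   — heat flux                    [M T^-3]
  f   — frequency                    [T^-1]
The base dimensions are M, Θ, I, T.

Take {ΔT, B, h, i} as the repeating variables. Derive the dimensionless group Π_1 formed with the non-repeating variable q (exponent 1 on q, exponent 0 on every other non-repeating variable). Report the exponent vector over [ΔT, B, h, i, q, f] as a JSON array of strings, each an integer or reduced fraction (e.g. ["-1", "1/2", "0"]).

Dimensional matrix (M×Θ×I×T by ΔT×B×h×i×q×f):
  M: [ 0  1  1  0  1  0]
  Θ: [ 1  0 -1  0  0  0]
  I: [ 0 -1  0  1  0  0]
  T: [ 0 -2 -3  0 -3 -1]
Echelon form has 4 nonzero rows (pivots: ΔT,B,h,i)
Repeat: ΔT,B,h,i; free: q,f
RREF:
  r0: [   1    0    0    0    1    1]
  r1: [   0    1    0    0    0   -1]
  r2: [   0    0    1    0    1    1]
  r3: [   0    0    0    1    0   -1]
Fix exponent of q at 1, f at 0; solve each RREF row for its pivot's exponent:
  r0: exp(ΔT) + (1)·1 = 0 ⇒ exp(ΔT) = -1
  r1: exp(B) + (0)·1 = 0 ⇒ exp(B) = 0
  r2: exp(h) + (1)·1 = 0 ⇒ exp(h) = -1
  r3: exp(i) + (0)·1 = 0 ⇒ exp(i) = 0
Π_1 = ΔT^-1 · h^-1 · q

["-1", "0", "-1", "0", "1", "0"]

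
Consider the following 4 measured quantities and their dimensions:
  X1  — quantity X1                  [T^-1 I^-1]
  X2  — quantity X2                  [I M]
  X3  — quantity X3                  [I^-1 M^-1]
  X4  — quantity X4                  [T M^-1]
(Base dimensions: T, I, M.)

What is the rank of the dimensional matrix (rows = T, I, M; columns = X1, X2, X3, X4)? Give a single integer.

2

Write exponents as rows T,I,M / cols X1,X2,X3,X4:
  T: [-1  0  0  1]
  I: [-1  1 -1  0]
  M: [ 0  1 -1 -1]
Echelon form has 2 nonzero rows (pivots: X1,X2)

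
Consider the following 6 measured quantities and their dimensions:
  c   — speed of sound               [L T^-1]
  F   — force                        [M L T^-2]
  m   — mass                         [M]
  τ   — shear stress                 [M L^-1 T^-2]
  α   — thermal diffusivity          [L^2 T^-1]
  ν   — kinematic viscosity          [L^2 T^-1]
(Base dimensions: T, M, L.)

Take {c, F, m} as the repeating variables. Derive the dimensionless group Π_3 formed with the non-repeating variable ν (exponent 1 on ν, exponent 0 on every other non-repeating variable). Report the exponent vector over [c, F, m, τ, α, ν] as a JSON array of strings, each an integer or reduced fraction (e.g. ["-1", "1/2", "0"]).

["-3", "1", "-1", "0", "0", "1"]

Exponent matrix [T,M,L] × [c,F,m,τ,α,ν]:
  T: [-1 -2  0 -2 -1 -1]
  M: [ 0  1  1  1  0  0]
  L: [ 1  1  0 -1  2  2]
RREF → pivots at {c,F,m} ⇒ r = 3
Repeat: c,F,m; free: τ,α,ν
RREF:
  r0: [   1    0    0   -4    3    3]
  r1: [   0    1    0    3   -1   -1]
  r2: [   0    0    1   -2    1    1]
Fix exponent of ν at 1, τ at 0, α at 0; solve each RREF row for its pivot's exponent:
  r0: exp(c) + (3)·1 = 0 ⇒ exp(c) = -3
  r1: exp(F) + (-1)·1 = 0 ⇒ exp(F) = 1
  r2: exp(m) + (1)·1 = 0 ⇒ exp(m) = -1
Π_3 = c^-3 · F · m^-1 · ν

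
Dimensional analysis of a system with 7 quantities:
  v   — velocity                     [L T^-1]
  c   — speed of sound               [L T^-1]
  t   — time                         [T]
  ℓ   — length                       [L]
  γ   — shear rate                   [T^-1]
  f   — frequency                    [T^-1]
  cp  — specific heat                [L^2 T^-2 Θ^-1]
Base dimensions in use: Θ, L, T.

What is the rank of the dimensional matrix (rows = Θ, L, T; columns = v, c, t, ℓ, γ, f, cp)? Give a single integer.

Exponent matrix [Θ,L,T] × [v,c,t,ℓ,γ,f,cp]:
  Θ: [ 0  0  0  0  0  0 -1]
  L: [ 1  1  0  1  0  0  2]
  T: [-1 -1  1  0 -1 -1 -2]
Echelon form has 3 nonzero rows (pivots: v,t,cp)

3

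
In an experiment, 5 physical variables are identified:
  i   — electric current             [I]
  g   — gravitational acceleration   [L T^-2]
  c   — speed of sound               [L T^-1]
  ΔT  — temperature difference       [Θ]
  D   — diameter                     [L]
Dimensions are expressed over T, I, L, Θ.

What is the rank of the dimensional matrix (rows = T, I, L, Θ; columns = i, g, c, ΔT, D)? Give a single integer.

4

Write exponents as rows T,I,L,Θ / cols i,g,c,ΔT,D:
  T: [ 0 -2 -1  0  0]
  I: [ 1  0  0  0  0]
  L: [ 0  1  1  0  1]
  Θ: [ 0  0  0  1  0]
Row reduction gives pivot columns i,g,c,ΔT; rank = 4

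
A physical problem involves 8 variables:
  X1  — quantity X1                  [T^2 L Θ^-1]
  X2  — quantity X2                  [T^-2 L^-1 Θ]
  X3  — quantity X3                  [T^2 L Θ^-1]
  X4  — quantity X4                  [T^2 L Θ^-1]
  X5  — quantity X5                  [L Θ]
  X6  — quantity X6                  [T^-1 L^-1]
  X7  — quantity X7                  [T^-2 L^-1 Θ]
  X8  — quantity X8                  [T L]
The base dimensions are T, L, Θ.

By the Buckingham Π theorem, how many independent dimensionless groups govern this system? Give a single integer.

Dimensional matrix (T×L×Θ by X1×X2×X3×X4×X5×X6×X7×X8):
  T: [ 2 -2  2  2  0 -1 -2  1]
  L: [ 1 -1  1  1  1 -1 -1  1]
  Θ: [-1  1 -1 -1  1  0  1  0]
Row reduction gives pivot columns X1,X5; rank = 2
n=8, r=2 ⇒ 6 dimensionless groups

6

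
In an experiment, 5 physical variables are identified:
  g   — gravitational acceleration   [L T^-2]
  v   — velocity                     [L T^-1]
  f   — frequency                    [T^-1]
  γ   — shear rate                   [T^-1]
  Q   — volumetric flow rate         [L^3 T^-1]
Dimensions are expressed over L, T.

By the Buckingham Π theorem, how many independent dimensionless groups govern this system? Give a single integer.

3

Exponent matrix [L,T] × [g,v,f,γ,Q]:
  L: [ 1  1  0  0  3]
  T: [-2 -1 -1 -1 -1]
Row reduction gives pivot columns g,v; rank = 2
5 vars − rank 2 = 3 Π groups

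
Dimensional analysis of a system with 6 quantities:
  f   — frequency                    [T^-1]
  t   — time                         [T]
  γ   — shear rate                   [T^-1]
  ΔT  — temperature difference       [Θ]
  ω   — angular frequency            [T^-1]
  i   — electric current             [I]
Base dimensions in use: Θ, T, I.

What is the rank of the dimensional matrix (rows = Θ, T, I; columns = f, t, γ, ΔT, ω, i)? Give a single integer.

Exponent matrix [Θ,T,I] × [f,t,γ,ΔT,ω,i]:
  Θ: [ 0  0  0  1  0  0]
  T: [-1  1 -1  0 -1  0]
  I: [ 0  0  0  0  0  1]
Echelon form has 3 nonzero rows (pivots: f,ΔT,i)

3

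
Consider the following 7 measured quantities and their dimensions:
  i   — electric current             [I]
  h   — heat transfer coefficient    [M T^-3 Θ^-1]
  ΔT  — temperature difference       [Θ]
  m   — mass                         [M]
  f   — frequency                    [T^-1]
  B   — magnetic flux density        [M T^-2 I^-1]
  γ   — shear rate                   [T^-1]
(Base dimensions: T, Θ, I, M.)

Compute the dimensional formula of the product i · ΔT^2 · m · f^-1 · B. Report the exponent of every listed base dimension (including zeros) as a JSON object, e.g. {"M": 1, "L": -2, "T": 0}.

{"T": -1, "Θ": 2, "I": 0, "M": 2}

Exponent matrix [T,Θ,I,M] × [i,h,ΔT,m,f,B,γ]:
  T: [ 0 -3  0  0 -1 -2 -1]
  Θ: [ 0 -1  1  0  0  0  0]
  I: [ 1  0  0  0  0 -1  0]
  M: [ 0  1  0  1  0  1  0]
  [T]: (1)·0+(2)·0+(1)·0+(-1)·-1+(1)·-2 = -1
  [Θ]: (1)·0+(2)·1+(1)·0+(-1)·0+(1)·0 = 2
  [I]: (1)·1+(2)·0+(1)·0+(-1)·0+(1)·-1 = 0
  [M]: (1)·0+(2)·0+(1)·1+(-1)·0+(1)·1 = 2
⇒ T^-1 Θ^2 M^2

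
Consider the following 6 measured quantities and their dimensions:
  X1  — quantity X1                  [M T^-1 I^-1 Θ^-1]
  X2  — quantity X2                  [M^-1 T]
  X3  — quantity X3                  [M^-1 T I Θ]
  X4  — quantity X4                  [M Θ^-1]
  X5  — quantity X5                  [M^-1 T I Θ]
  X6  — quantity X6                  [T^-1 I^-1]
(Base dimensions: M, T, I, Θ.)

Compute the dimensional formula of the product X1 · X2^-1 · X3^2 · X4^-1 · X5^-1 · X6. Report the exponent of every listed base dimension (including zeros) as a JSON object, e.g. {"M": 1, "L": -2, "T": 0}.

Dimensional matrix (M×T×I×Θ by X1×X2×X3×X4×X5×X6):
  M: [ 1 -1 -1  1 -1  0]
  T: [-1  1  1  0  1 -1]
  I: [-1  0  1  0  1 -1]
  Θ: [-1  0  1 -1  1  0]
  [M]: (1)·1+(-1)·-1+(2)·-1+(-1)·1+(-1)·-1+(1)·0 = 0
  [T]: (1)·-1+(-1)·1+(2)·1+(-1)·0+(-1)·1+(1)·-1 = -2
  [I]: (1)·-1+(-1)·0+(2)·1+(-1)·0+(-1)·1+(1)·-1 = -1
  [Θ]: (1)·-1+(-1)·0+(2)·1+(-1)·-1+(-1)·1+(1)·0 = 1
⇒ T^-2 I^-1 Θ

{"M": 0, "T": -2, "I": -1, "Θ": 1}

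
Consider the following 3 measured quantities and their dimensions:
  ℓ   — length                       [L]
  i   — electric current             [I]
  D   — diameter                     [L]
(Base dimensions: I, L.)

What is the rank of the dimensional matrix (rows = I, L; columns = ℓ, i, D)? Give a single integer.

Exponent matrix [I,L] × [ℓ,i,D]:
  I: [ 0  1  0]
  L: [ 1  0  1]
Echelon form has 2 nonzero rows (pivots: ℓ,i)

2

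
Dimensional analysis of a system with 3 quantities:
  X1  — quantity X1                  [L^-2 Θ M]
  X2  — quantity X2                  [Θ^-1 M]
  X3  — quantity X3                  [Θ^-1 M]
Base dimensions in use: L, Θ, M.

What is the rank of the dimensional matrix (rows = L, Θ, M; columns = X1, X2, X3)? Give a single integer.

2

Dimensional matrix (L×Θ×M by X1×X2×X3):
  L: [-2  0  0]
  Θ: [ 1 -1 -1]
  M: [ 1  1  1]
Row reduction gives pivot columns X1,X2; rank = 2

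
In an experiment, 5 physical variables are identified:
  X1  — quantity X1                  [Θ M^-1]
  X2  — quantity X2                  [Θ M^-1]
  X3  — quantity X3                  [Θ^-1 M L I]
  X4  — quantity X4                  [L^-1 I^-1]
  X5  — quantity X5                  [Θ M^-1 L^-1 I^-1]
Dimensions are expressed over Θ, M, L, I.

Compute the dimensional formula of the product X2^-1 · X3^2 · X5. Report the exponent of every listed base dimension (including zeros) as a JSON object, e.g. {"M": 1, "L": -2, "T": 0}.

Write exponents as rows Θ,M,L,I / cols X1,X2,X3,X4,X5:
  Θ: [ 1  1 -1  0  1]
  M: [-1 -1  1  0 -1]
  L: [ 0  0  1 -1 -1]
  I: [ 0  0  1 -1 -1]
  [Θ]: (-1)·1+(2)·-1+(1)·1 = -2
  [M]: (-1)·-1+(2)·1+(1)·-1 = 2
  [L]: (-1)·0+(2)·1+(1)·-1 = 1
  [I]: (-1)·0+(2)·1+(1)·-1 = 1
⇒ Θ^-2 M^2 L I

{"Θ": -2, "M": 2, "L": 1, "I": 1}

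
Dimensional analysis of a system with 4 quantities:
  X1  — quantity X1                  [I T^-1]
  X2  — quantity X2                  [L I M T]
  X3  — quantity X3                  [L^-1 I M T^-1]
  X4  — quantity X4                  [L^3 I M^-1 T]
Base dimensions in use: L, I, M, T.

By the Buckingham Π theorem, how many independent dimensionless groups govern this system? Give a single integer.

1

Write exponents as rows L,I,M,T / cols X1,X2,X3,X4:
  L: [ 0  1 -1  3]
  I: [ 1  1  1  1]
  M: [ 0  1  1 -1]
  T: [-1  1 -1  1]
Echelon form has 3 nonzero rows (pivots: X1,X2,X3)
4 vars − rank 3 = 1 Π group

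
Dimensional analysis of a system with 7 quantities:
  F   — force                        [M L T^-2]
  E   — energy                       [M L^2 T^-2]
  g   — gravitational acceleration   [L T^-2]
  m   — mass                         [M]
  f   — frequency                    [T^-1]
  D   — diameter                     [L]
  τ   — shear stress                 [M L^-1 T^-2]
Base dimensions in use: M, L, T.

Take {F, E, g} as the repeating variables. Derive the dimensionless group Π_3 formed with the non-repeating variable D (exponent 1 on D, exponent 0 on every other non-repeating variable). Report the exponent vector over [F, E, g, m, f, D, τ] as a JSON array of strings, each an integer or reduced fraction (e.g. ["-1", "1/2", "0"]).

["1", "-1", "0", "0", "0", "1", "0"]

Write exponents as rows M,L,T / cols F,E,g,m,f,D,τ:
  M: [ 1  1  0  1  0  0  1]
  L: [ 1  2  1  0  0  1 -1]
  T: [-2 -2 -2  0 -1  0 -2]
Echelon form has 3 nonzero rows (pivots: F,E,g)
Pivot set = {F,E,g}, free = {m,f,D,τ}
RREF:
  r0: [   1    0    0    1  1/2   -1    3]
  r1: [   0    1    0    0 -1/2    1   -2]
  r2: [   0    0    1   -1  1/2    0    0]
Fix exponent of D at 1, m at 0, f at 0, τ at 0; solve each RREF row for its pivot's exponent:
  r0: exp(F) + (-1)·1 = 0 ⇒ exp(F) = 1
  r1: exp(E) + (1)·1 = 0 ⇒ exp(E) = -1
  r2: exp(g) + (0)·1 = 0 ⇒ exp(g) = 0
Π_3 = F · E^-1 · D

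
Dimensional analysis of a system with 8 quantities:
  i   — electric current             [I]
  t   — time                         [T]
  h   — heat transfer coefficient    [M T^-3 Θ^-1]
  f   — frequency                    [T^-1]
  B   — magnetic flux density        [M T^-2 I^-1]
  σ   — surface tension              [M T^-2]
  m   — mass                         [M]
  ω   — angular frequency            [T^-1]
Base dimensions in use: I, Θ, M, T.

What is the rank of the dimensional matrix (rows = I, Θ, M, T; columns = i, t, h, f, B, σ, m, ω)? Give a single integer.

Exponent matrix [I,Θ,M,T] × [i,t,h,f,B,σ,m,ω]:
  I: [ 1  0  0  0 -1  0  0  0]
  Θ: [ 0  0 -1  0  0  0  0  0]
  M: [ 0  0  1  0  1  1  1  0]
  T: [ 0  1 -3 -1 -2 -2  0 -1]
Echelon form has 4 nonzero rows (pivots: i,t,h,B)

4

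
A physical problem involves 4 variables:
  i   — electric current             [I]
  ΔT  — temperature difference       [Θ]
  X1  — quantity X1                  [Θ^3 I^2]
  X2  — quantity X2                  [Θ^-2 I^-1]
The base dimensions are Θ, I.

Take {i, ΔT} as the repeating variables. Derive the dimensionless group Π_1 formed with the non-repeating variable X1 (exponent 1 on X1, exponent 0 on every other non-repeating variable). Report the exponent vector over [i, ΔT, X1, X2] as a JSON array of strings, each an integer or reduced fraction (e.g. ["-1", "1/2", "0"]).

Write exponents as rows Θ,I / cols i,ΔT,X1,X2:
  Θ: [ 0  1  3 -2]
  I: [ 1  0  2 -1]
Echelon form has 2 nonzero rows (pivots: i,ΔT)
Repeat: i,ΔT; free: X1,X2
RREF:
  r0: [   1    0    2   -1]
  r1: [   0    1    3   -2]
Fix exponent of X1 at 1, X2 at 0; solve each RREF row for its pivot's exponent:
  r0: exp(i) + (2)·1 = 0 ⇒ exp(i) = -2
  r1: exp(ΔT) + (3)·1 = 0 ⇒ exp(ΔT) = -3
Π_1 = i^-2 · ΔT^-3 · X1

["-2", "-3", "1", "0"]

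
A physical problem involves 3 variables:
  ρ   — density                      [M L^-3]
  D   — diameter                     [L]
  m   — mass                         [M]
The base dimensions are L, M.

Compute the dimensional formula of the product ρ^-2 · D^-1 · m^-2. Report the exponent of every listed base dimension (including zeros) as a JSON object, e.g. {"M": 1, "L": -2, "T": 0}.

Exponent matrix [L,M] × [ρ,D,m]:
  L: [-3  1  0]
  M: [ 1  0  1]
  [L]: (-2)·-3+(-1)·1+(-2)·0 = 5
  [M]: (-2)·1+(-1)·0+(-2)·1 = -4
⇒ L^5 M^-4

{"L": 5, "M": -4}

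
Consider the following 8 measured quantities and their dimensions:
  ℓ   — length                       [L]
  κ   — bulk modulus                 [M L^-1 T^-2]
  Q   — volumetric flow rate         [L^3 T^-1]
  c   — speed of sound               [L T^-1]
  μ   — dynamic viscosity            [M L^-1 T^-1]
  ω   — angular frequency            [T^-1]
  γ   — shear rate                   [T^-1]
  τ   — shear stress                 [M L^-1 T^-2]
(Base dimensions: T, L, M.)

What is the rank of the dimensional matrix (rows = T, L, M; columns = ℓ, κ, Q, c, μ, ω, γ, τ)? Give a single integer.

3

Exponent matrix [T,L,M] × [ℓ,κ,Q,c,μ,ω,γ,τ]:
  T: [ 0 -2 -1 -1 -1 -1 -1 -2]
  L: [ 1 -1  3  1 -1  0  0 -1]
  M: [ 0  1  0  0  1  0  0  1]
RREF → pivots at {ℓ,κ,Q} ⇒ r = 3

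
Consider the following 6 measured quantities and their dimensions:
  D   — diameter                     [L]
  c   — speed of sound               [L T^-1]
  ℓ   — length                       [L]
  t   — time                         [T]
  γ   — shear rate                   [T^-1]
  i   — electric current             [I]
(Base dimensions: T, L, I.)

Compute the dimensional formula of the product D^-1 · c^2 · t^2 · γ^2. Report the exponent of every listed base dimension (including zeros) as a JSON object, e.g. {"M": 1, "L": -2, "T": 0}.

{"T": -2, "L": 1, "I": 0}

Write exponents as rows T,L,I / cols D,c,ℓ,t,γ,i:
  T: [ 0 -1  0  1 -1  0]
  L: [ 1  1  1  0  0  0]
  I: [ 0  0  0  0  0  1]
  [T]: (-1)·0+(2)·-1+(2)·1+(2)·-1 = -2
  [L]: (-1)·1+(2)·1+(2)·0+(2)·0 = 1
  [I]: (-1)·0+(2)·0+(2)·0+(2)·0 = 0
⇒ T^-2 L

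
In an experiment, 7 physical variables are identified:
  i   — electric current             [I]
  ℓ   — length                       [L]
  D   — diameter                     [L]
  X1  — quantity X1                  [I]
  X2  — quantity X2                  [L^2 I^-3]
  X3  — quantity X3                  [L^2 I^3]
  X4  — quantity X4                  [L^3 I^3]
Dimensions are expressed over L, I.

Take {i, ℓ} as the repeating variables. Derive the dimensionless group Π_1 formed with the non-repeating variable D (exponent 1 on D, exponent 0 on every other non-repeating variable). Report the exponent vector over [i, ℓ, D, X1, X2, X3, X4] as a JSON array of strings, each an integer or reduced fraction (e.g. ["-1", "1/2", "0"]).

["0", "-1", "1", "0", "0", "0", "0"]

Exponent matrix [L,I] × [i,ℓ,D,X1,X2,X3,X4]:
  L: [ 0  1  1  0  2  2  3]
  I: [ 1  0  0  1 -3  3  3]
RREF → pivots at {i,ℓ} ⇒ r = 2
Pivot set = {i,ℓ}, free = {D,X1,X2,X3,X4}
RREF:
  r0: [   1    0    0    1   -3    3    3]
  r1: [   0    1    1    0    2    2    3]
Fix exponent of D at 1, X1 at 0, X2 at 0, X3 at 0, X4 at 0; solve each RREF row for its pivot's exponent:
  r0: exp(i) + (0)·1 = 0 ⇒ exp(i) = 0
  r1: exp(ℓ) + (1)·1 = 0 ⇒ exp(ℓ) = -1
Π_1 = ℓ^-1 · D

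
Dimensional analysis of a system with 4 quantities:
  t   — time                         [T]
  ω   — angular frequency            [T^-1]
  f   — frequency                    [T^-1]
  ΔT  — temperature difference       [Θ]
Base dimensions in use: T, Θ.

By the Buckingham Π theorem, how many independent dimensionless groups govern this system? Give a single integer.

2

Dimensional matrix (T×Θ by t×ω×f×ΔT):
  T: [ 1 -1 -1  0]
  Θ: [ 0  0  0  1]
Row reduction gives pivot columns t,ΔT; rank = 2
n=4, r=2 ⇒ 2 dimensionless groups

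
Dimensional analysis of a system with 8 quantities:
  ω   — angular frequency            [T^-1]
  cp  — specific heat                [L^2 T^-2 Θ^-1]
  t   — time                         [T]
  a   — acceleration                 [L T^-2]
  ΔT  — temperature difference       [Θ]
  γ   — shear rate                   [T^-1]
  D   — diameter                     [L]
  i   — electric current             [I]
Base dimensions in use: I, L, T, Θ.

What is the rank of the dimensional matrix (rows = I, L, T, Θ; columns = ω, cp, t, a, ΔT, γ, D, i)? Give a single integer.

4

Exponent matrix [I,L,T,Θ] × [ω,cp,t,a,ΔT,γ,D,i]:
  I: [ 0  0  0  0  0  0  0  1]
  L: [ 0  2  0  1  0  0  1  0]
  T: [-1 -2  1 -2  0 -1  0  0]
  Θ: [ 0 -1  0  0  1  0  0  0]
Echelon form has 4 nonzero rows (pivots: ω,cp,a,i)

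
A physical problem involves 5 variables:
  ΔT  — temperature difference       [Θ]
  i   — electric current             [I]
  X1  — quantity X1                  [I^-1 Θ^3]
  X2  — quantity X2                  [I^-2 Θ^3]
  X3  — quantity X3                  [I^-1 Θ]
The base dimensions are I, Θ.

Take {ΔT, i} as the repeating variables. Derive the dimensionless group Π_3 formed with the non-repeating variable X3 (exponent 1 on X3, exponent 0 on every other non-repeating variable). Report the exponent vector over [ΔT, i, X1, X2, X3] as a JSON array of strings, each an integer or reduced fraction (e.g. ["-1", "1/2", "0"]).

["-1", "1", "0", "0", "1"]

Dimensional matrix (I×Θ by ΔT×i×X1×X2×X3):
  I: [ 0  1 -1 -2 -1]
  Θ: [ 1  0  3  3  1]
Echelon form has 2 nonzero rows (pivots: ΔT,i)
Repeat: ΔT,i; free: X1,X2,X3
RREF:
  r0: [   1    0    3    3    1]
  r1: [   0    1   -1   -2   -1]
Fix exponent of X3 at 1, X1 at 0, X2 at 0; solve each RREF row for its pivot's exponent:
  r0: exp(ΔT) + (1)·1 = 0 ⇒ exp(ΔT) = -1
  r1: exp(i) + (-1)·1 = 0 ⇒ exp(i) = 1
Π_3 = ΔT^-1 · i · X3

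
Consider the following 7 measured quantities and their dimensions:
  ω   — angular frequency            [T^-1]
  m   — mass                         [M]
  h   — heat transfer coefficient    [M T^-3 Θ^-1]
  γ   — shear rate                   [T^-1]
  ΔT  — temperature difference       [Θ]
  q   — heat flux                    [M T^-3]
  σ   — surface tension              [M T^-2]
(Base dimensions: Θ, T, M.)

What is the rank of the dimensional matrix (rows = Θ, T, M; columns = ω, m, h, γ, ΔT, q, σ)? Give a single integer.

Write exponents as rows Θ,T,M / cols ω,m,h,γ,ΔT,q,σ:
  Θ: [ 0  0 -1  0  1  0  0]
  T: [-1  0 -3 -1  0 -3 -2]
  M: [ 0  1  1  0  0  1  1]
Row reduction gives pivot columns ω,m,h; rank = 3

3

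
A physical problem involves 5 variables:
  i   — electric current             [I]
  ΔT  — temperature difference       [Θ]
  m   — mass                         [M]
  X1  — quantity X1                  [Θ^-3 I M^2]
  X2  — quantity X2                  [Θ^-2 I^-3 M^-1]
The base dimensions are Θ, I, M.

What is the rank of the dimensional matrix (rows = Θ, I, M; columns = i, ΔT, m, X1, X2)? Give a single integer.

3

Write exponents as rows Θ,I,M / cols i,ΔT,m,X1,X2:
  Θ: [ 0  1  0 -3 -2]
  I: [ 1  0  0  1 -3]
  M: [ 0  0  1  2 -1]
Row reduction gives pivot columns i,ΔT,m; rank = 3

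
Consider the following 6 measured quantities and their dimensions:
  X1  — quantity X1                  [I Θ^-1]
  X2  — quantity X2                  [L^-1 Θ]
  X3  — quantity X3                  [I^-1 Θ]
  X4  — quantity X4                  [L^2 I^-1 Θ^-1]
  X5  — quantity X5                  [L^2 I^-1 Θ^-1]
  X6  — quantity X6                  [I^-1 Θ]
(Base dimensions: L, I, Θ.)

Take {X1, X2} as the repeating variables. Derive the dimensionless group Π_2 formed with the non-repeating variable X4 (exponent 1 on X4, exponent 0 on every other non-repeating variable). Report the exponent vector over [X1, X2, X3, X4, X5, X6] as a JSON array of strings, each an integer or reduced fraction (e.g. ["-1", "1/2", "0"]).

["1", "2", "0", "1", "0", "0"]

Exponent matrix [L,I,Θ] × [X1,X2,X3,X4,X5,X6]:
  L: [ 0 -1  0  2  2  0]
  I: [ 1  0 -1 -1 -1 -1]
  Θ: [-1  1  1 -1 -1  1]
Echelon form has 2 nonzero rows (pivots: X1,X2)
Repeat: X1,X2; free: X3,X4,X5,X6
RREF:
  r0: [   1    0   -1   -1   -1   -1]
  r1: [   0    1    0   -2   -2    0]
  r2: [   0    0    0    0    0    0]
Fix exponent of X4 at 1, X3 at 0, X5 at 0, X6 at 0; solve each RREF row for its pivot's exponent:
  r0: exp(X1) + (-1)·1 = 0 ⇒ exp(X1) = 1
  r1: exp(X2) + (-2)·1 = 0 ⇒ exp(X2) = 2
Π_2 = X1 · X2^2 · X4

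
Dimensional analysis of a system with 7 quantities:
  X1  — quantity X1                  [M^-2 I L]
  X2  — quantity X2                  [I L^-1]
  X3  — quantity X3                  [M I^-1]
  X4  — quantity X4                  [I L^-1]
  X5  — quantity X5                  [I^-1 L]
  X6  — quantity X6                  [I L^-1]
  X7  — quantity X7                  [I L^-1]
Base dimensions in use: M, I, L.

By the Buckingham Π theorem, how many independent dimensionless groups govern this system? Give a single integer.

5

Write exponents as rows M,I,L / cols X1,X2,X3,X4,X5,X6,X7:
  M: [-2  0  1  0  0  0  0]
  I: [ 1  1 -1  1 -1  1  1]
  L: [ 1 -1  0 -1  1 -1 -1]
Echelon form has 2 nonzero rows (pivots: X1,X2)
n=7, r=2 ⇒ 5 dimensionless groups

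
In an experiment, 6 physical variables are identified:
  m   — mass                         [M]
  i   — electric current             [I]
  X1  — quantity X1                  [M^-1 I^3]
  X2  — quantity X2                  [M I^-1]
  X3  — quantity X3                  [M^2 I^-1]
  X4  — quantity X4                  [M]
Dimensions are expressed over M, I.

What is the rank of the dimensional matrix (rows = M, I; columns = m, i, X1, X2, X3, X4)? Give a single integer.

Exponent matrix [M,I] × [m,i,X1,X2,X3,X4]:
  M: [ 1  0 -1  1  2  1]
  I: [ 0  1  3 -1 -1  0]
Echelon form has 2 nonzero rows (pivots: m,i)

2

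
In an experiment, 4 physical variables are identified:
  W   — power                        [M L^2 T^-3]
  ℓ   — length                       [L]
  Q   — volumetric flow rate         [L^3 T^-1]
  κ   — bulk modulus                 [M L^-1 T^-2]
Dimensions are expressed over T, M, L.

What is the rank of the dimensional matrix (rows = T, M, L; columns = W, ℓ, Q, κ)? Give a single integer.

3

Write exponents as rows T,M,L / cols W,ℓ,Q,κ:
  T: [-3  0 -1 -2]
  M: [ 1  0  0  1]
  L: [ 2  1  3 -1]
RREF → pivots at {W,ℓ,Q} ⇒ r = 3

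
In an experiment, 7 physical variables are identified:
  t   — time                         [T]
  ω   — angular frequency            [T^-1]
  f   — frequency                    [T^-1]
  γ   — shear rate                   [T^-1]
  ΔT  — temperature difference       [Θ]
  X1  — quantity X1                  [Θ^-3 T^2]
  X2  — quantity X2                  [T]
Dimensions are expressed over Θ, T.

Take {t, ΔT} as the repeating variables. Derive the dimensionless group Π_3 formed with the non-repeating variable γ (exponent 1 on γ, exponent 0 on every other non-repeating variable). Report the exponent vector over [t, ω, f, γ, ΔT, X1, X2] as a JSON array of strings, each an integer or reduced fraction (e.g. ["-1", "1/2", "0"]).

Dimensional matrix (Θ×T by t×ω×f×γ×ΔT×X1×X2):
  Θ: [ 0  0  0  0  1 -3  0]
  T: [ 1 -1 -1 -1  0  2  1]
Row reduction gives pivot columns t,ΔT; rank = 2
Repeat: t,ΔT; free: ω,f,γ,X1,X2
RREF:
  r0: [   1   -1   -1   -1    0    2    1]
  r1: [   0    0    0    0    1   -3    0]
Fix exponent of γ at 1, ω at 0, f at 0, X1 at 0, X2 at 0; solve each RREF row for its pivot's exponent:
  r0: exp(t) + (-1)·1 = 0 ⇒ exp(t) = 1
  r1: exp(ΔT) + (0)·1 = 0 ⇒ exp(ΔT) = 0
Π_3 = t · γ

["1", "0", "0", "1", "0", "0", "0"]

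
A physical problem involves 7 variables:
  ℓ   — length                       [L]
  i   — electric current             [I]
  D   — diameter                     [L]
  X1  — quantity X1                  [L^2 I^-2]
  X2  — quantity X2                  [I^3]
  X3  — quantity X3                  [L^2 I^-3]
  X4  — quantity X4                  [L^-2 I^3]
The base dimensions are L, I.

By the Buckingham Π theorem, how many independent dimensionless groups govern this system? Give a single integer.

5

Dimensional matrix (L×I by ℓ×i×D×X1×X2×X3×X4):
  L: [ 1  0  1  2  0  2 -2]
  I: [ 0  1  0 -2  3 -3  3]
Row reduction gives pivot columns ℓ,i; rank = 2
7 vars − rank 2 = 5 Π groups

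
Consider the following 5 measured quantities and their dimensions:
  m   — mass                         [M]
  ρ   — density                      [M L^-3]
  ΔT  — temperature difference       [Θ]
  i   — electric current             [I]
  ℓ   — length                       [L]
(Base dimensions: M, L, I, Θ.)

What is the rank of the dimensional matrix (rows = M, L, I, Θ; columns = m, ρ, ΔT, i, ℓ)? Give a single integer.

4

Write exponents as rows M,L,I,Θ / cols m,ρ,ΔT,i,ℓ:
  M: [ 1  1  0  0  0]
  L: [ 0 -3  0  0  1]
  I: [ 0  0  0  1  0]
  Θ: [ 0  0  1  0  0]
Row reduction gives pivot columns m,ρ,ΔT,i; rank = 4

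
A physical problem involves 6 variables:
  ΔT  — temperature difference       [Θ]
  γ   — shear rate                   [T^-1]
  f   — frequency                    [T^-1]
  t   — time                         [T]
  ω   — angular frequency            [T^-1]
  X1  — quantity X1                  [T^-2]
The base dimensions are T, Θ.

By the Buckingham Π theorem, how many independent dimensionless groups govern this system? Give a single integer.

4

Exponent matrix [T,Θ] × [ΔT,γ,f,t,ω,X1]:
  T: [ 0 -1 -1  1 -1 -2]
  Θ: [ 1  0  0  0  0  0]
Echelon form has 2 nonzero rows (pivots: ΔT,γ)
n=6, r=2 ⇒ 4 dimensionless groups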